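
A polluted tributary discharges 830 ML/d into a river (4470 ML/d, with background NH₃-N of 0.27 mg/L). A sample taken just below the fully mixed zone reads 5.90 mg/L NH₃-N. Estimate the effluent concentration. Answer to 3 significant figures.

36.2 mg/L

Mass balance: 4470·0.2700 + 830.0·Cₑ = 5300·5.900
→ Cₑ = (5300·5.900 − 4470·0.2700) / 830.0 = 36.22 mg/L.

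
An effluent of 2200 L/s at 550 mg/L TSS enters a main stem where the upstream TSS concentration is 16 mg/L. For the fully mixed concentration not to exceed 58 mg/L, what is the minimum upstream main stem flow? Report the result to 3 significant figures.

25800 L/s

Set C_mix = 58: (Q·16.00 + 2200·550.0) / (Q + 2200) = 58
→ Q = 2200·(550.0 − 58)/(58 − 16.00) = 25770 L/s.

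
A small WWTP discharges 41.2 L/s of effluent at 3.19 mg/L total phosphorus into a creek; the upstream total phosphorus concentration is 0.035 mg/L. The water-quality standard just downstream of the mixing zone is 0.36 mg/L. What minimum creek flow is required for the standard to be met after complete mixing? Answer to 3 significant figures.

359 L/s

Set C_mix = 0.36: (Q·0.03500 + 41.20·3.190) / (Q + 41.20) = 0.36
→ Q = 41.20·(3.190 − 0.36)/(0.36 − 0.03500) = 358.8 L/s.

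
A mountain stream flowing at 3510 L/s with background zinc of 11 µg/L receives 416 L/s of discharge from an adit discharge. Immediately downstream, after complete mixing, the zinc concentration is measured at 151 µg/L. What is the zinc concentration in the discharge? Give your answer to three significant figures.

Mass balance: 3510·11.00 + 416.0·Cₑ = 3926·151.0
→ Cₑ = (3926·151.0 − 3510·11.00) / 416.0 = 1332 µg/L.

1330 µg/L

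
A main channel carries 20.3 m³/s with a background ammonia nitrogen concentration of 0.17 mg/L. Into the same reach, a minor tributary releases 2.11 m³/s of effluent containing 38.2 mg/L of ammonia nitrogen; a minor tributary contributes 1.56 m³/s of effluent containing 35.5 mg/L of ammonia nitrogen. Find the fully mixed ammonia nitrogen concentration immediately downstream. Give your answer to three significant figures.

Mass balance: C = (20.30·0.1700 + 2.110·38.20 + 1.560·35.50) / 23.97 = 139.4/23.97 = 5.817 mg/L.

5.82 mg/L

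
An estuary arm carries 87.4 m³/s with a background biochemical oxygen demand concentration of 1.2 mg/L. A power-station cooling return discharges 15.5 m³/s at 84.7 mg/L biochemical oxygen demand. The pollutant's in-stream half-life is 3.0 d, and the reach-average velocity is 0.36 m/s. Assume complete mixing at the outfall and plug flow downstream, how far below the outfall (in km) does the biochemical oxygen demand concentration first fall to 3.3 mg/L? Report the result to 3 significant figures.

Flow-weighted average: C = (87.40·1.200 + 15.50·84.70) / 102.9 = 1418/102.9 = 13.78 mg/L.
Half-life 3.0 d → k = ln 2 / 3.0 = 0.2310 d⁻¹.
Set 13.78·exp(−k·t) = 3.3 → t = ln(13.78/3.3)/k = 534400 s = 148.4 h.
Distance = v·t = 0.36·534400 = 192400 m = 192.4 km.

192 km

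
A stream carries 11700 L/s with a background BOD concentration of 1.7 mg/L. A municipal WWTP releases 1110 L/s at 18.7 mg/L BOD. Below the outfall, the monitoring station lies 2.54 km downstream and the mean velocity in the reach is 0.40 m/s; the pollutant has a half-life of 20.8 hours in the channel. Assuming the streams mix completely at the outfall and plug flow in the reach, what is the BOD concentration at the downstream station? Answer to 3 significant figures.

2.99 mg/L

Mixed concentration C = ΣQC/ΣQ = (11700·1.700 + 1110·18.70) / 12810 = 40650/12810 = 3.173 mg/L.
Travel time t = 2.54·1000 / 0.40 = 6350 s = 1.764 h.
Half-life 20.8 h → k = ln 2 / 20.8 = 0.03332 h⁻¹ = 0.7998 d⁻¹.
After decay, C = 3.173 × e^(−kt) = 3.173 × 0.9429 = 2.992 mg/L.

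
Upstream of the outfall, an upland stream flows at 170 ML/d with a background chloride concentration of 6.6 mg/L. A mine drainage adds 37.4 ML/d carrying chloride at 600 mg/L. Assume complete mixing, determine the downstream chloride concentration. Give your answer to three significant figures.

Mass balance: C = (170.0·6.600 + 37.40·600.0) / 207.4 = 23560/207.4 = 113.6 mg/L.

114 mg/L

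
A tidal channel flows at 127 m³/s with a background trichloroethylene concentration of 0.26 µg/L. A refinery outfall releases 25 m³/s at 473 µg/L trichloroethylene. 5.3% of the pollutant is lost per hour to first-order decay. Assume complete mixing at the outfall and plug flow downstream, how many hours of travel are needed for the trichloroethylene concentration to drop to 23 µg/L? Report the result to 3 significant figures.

22.4 h

Conservation of mass: C = (127.0·0.2600 + 25.00·473.0) / 152.0 = 11860/152.0 = 78.01 µg/L.
5.3%/h lost → k = −ln(1 − 0.053) = 0.05446 h⁻¹.
78.01·exp(−k·t) = 23 → t = ln(78.01/23)/k = 80740 s = 22.43 h.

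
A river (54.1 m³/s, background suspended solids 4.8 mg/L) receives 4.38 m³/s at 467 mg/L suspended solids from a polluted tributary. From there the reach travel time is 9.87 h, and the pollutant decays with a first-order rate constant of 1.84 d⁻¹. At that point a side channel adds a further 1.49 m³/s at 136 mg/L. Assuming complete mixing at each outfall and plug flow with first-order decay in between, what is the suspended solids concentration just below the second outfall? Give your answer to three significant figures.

Mixed concentration C = ΣQC/ΣQ = (54.10·4.800 + 4.380·467.0) / 58.48 = 2305/58.48 = 39.42 mg/L; combined flow 58.48 m³/s.
After decay, C = 39.42 × e^(−kt) = 39.42 × 0.4692 = 18.50 mg/L.
At the second outfall, C = (58.48·18.50 + 1.490·136.0) / (58.48 + 1.490) = 21.41 mg/L.

21.4 mg/L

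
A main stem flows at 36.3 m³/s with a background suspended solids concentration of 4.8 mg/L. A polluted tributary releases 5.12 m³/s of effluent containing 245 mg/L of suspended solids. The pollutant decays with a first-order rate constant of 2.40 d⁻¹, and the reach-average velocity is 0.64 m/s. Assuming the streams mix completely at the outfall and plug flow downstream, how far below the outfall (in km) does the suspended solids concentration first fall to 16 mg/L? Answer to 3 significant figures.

Conservation of mass: C = (36.30·4.800 + 5.120·245.0) / 41.42 = 1429/41.42 = 34.49 mg/L.
Set 34.49·exp(−k·t) = 16 → t = ln(34.49/16)/k = 27650 s = 7.681 h.
Distance = v·t = 0.64·27650 = 17700 m = 17.70 km.

17.7 km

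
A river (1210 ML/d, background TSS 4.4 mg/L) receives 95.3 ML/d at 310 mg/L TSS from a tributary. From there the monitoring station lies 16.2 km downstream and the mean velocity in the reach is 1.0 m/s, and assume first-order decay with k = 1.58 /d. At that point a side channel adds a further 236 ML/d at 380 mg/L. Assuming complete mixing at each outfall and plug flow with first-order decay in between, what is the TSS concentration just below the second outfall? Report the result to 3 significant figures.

Conservation of mass: C = (1210·4.400 + 95.30·310.0) / 1305 = 34870/1305 = 26.71 mg/L; combined flow 1305 ML/d.
Travel time t = 16.2·1000 / 1.0 = 16200 s = 4.500 h.
Decay over the reach: 26.71·exp(−kt) = 26.71·0.7436 = 19.86 mg/L.
At the second outfall, C = (1305·19.86 + 236.0·380.0) / (1305 + 236.0) = 75.01 mg/L.

75.0 mg/L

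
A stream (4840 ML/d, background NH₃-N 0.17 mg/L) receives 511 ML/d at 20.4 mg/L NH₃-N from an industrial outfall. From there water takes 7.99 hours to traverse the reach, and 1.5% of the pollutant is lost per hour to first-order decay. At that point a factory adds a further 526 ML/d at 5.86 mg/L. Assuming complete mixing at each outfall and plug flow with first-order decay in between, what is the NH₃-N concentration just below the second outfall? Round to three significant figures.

Mixed concentration C = ΣQC/ΣQ = (4840·0.1700 + 511.0·20.40) / 5351 = 11250/5351 = 2.102 mg/L; combined flow 5351 ML/d.
1.5%/h lost → k = −ln(1 − 0.015) = 0.01511 h⁻¹.
Decay over the reach: 2.102·exp(−kt) = 2.102·0.8862 = 1.863 mg/L.
Second outfall: C = (5351·1.863 + 526.0·5.860)/5877 = 2.221 mg/L.

2.22 mg/L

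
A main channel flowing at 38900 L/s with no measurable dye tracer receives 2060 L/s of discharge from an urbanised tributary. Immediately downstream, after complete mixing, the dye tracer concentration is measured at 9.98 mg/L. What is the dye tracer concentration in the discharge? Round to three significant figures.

198 mg/L

Mass balance: 38900·0 + 2060·Cₑ = 40960·9.980
→ Cₑ = (40960·9.980 − 38900·0) / 2060 = 198.4 mg/L.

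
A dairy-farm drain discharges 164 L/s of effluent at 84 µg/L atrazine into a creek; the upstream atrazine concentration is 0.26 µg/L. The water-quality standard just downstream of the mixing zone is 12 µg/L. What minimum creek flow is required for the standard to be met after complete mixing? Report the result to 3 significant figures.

Set C_mix = 12: (Q·0.2600 + 164.0·84.00) / (Q + 164.0) = 12
→ Q = 164.0·(84.00 − 12)/(12 − 0.2600) = 1006 L/s.

1010 L/s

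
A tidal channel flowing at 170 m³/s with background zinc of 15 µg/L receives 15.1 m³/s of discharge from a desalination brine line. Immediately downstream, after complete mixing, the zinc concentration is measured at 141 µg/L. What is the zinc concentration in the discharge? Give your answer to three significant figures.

1560 µg/L

Mass balance: 170.0·15.00 + 15.10·Cₑ = 185.1·141.0
→ Cₑ = (185.1·141.0 − 170.0·15.00) / 15.10 = 1560 µg/L.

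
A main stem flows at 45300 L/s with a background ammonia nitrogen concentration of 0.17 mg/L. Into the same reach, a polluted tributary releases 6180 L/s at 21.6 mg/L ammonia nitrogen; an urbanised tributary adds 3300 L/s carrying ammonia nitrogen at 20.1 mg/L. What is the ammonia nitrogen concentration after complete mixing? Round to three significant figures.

Flow-weighted average: C = (45300·0.1700 + 6180·21.60 + 3300·20.10) / 54780 = 207500/54780 = 3.788 mg/L.

3.79 mg/L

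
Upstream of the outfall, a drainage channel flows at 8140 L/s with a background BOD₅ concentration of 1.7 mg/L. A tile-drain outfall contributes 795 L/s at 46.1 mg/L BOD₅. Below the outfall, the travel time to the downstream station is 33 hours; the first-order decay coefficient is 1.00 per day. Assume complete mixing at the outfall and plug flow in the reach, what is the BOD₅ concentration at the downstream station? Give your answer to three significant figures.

After mixing, C = (8140·1.700 + 795.0·46.10) / 8935 = 50490/8935 = 5.651 mg/L.
Decay over the reach: 5.651·exp(−kt) = 5.651·0.2528 = 1.429 mg/L.

1.43 mg/L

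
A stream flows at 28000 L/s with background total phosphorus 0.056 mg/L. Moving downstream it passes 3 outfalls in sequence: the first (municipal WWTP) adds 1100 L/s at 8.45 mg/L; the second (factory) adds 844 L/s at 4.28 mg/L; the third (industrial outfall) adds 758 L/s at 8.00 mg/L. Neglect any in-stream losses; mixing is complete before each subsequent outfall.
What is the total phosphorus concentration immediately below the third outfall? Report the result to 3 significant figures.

Outfall 1: combined Q = 29100 L/s; C = (28000·0.05600 + 1100·8.450)/29100 = 0.3733 mg/L.
Outfall 2: combined Q = 29940 L/s; C = (29100·0.3733 + 844.0·4.280)/29940 = 0.4834 mg/L.
Outfall 3: combined Q = 30700 L/s; C = (29940·0.4834 + 758.0·8.000)/30700 = 0.6690 mg/L.

0.669 mg/L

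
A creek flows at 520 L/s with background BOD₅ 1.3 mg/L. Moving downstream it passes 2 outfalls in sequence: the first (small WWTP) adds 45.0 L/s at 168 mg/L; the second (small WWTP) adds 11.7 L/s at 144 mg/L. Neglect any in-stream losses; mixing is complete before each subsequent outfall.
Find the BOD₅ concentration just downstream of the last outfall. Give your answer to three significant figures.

17.2 mg/L

Below outfall 1: Q → 565.0 L/s, C = (520.0·1.300 + 45.00·168.0)/565.0 = 14.58 mg/L.
Below outfall 2: Q → 576.7 L/s, C = (565.0·14.58 + 11.70·144.0)/576.7 = 17.20 mg/L.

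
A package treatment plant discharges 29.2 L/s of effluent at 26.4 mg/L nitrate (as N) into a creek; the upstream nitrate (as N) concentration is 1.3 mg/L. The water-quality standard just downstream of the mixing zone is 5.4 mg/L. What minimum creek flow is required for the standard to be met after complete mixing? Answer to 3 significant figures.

150 L/s

Set C_mix = 5.4: (Q·1.300 + 29.20·26.40) / (Q + 29.20) = 5.4
→ Q = 29.20·(26.40 − 5.4)/(5.4 − 1.300) = 149.6 L/s.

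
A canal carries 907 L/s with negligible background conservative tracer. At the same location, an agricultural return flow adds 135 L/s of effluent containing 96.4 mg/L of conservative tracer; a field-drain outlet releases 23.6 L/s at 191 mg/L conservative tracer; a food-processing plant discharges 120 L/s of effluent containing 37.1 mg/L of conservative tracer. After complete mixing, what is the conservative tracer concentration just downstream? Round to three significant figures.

18.5 mg/L

Mass balance: C = (907.0·0 + 135.0·96.40 + 23.60·191.0 + 120.0·37.10) / 1186 = 21970/1186 = 18.53 mg/L.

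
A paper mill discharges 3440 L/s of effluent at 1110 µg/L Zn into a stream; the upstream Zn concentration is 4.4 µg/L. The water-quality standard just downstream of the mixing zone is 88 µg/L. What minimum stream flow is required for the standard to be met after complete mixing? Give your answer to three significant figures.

42100 L/s

Set C_mix = 88: (Q·4.400 + 3440·1110) / (Q + 3440) = 88
→ Q = 3440·(1110 − 88)/(88 − 4.400) = 42050 L/s.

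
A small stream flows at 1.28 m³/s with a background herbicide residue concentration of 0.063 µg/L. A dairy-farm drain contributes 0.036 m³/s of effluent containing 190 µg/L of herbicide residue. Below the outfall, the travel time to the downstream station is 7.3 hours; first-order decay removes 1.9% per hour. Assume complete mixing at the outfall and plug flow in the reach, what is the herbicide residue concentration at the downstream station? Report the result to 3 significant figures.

4.57 µg/L

Conservation of mass: C = (1.280·0.06300 + 0.03600·190.0) / 1.316 = 6.921/1.316 = 5.259 µg/L.
1.9%/h lost → k = −ln(1 − 0.019) = 0.01918 h⁻¹.
Applying C = C₀e^(−kt): 5.259 × 0.8693 = 4.572 µg/L.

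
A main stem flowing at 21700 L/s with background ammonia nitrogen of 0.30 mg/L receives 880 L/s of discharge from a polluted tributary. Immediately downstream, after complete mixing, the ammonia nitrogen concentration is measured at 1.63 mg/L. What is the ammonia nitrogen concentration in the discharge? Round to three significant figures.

Mass balance: 21700·0.3000 + 880.0·Cₑ = 22580·1.630
→ Cₑ = (22580·1.630 − 21700·0.3000) / 880.0 = 34.43 mg/L.

34.4 mg/L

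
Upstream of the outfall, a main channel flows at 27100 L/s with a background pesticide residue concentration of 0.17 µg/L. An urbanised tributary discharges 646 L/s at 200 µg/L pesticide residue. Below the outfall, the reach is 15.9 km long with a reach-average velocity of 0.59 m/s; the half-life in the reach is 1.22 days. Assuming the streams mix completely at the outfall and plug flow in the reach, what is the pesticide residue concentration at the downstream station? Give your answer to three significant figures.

Conservation of mass: C = (27100·0.1700 + 646.0·200.0) / 27750 = 133800/27750 = 4.823 µg/L.
Travel time t = 15.9·1000 / 0.59 = 26950 s = 7.486 h.
Half-life 1.22 d → k = ln 2 / 1.22 = 0.5682 d⁻¹.
First-order decay: C = 4.823·exp(−k·t) = 4.823·0.8376 = 4.039 µg/L.

4.04 µg/L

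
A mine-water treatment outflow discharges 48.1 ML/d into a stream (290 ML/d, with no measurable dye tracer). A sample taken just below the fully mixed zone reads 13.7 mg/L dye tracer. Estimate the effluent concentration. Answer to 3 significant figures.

96.3 mg/L

Mass balance: 290.0·0 + 48.10·Cₑ = 338.1·13.70
→ Cₑ = (338.1·13.70 − 290.0·0) / 48.10 = 96.30 mg/L.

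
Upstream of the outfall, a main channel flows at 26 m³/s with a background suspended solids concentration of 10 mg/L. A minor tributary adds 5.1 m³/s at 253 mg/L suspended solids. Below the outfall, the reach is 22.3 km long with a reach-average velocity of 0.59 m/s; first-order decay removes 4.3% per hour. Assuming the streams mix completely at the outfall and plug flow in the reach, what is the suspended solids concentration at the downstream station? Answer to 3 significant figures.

After mixing, C = (26.00·10.00 + 5.100·253.0) / 31.10 = 1550/31.10 = 49.85 mg/L.
Travel time t = 22.3·1000 / 0.59 = 37800 s = 10.50 h.
4.3%/h lost → k = −ln(1 − 0.043) = 0.04395 h⁻¹.
After decay, C = 49.85 × e^(−kt) = 49.85 × 0.6304 = 31.42 mg/L.

31.4 mg/L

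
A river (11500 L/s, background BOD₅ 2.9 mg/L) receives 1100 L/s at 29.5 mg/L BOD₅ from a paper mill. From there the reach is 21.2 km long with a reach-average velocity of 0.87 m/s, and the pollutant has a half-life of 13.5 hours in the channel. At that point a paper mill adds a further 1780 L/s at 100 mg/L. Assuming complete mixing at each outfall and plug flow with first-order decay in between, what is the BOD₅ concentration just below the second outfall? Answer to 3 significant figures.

Conservation of mass: C = (11500·2.900 + 1100·29.50) / 12600 = 65800/12600 = 5.222 mg/L; combined flow 12600 L/s.
Travel time t = 21.2·1000 / 0.87 = 24370 s = 6.769 h.
Half-life 13.5 h → k = ln 2 / 13.5 = 0.05134 h⁻¹ = 1.232 d⁻¹.
Applying C = C₀e^(−kt): 5.222 × 0.7064 = 3.689 mg/L.
At the second outfall, C = (12600·3.689 + 1780·100.0) / (12600 + 1780) = 15.61 mg/L.

15.6 mg/L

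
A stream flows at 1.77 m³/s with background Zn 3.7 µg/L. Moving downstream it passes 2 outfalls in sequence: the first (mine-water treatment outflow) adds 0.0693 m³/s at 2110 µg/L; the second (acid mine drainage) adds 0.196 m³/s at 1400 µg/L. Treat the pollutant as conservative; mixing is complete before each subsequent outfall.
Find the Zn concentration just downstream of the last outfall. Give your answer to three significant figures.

After outfall 1: Q = 1.770 + 0.06930 = 1.839 m³/s; C = (1.770·3.700 + 0.06930·2110)/1.839 = 83.06 µg/L.
After outfall 2: Q = 1.839 + 0.1960 = 2.035 m³/s; C = (1.839·83.06 + 0.1960·1400)/2.035 = 209.9 µg/L.

210 µg/L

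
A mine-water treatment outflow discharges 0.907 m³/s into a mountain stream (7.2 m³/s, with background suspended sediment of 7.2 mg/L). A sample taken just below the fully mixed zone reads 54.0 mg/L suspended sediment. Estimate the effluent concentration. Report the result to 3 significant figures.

Mass balance: 7.200·7.200 + 0.9070·Cₑ = 8.107·54.00
→ Cₑ = (8.107·54.00 − 7.200·7.200) / 0.9070 = 425.5 mg/L.

426 mg/L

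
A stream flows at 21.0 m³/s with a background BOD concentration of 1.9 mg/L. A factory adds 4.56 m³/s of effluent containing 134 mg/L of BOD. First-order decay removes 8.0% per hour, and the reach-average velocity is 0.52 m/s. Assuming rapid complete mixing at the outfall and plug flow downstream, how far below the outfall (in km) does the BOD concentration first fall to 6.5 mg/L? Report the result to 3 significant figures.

30.7 km

Flow-weighted average: C = (21.00·1.900 + 4.560·134.0) / 25.56 = 650.9/25.56 = 25.47 mg/L.
8.0%/h lost → k = −ln(1 − 0.08) = 0.08338 h⁻¹.
Set 25.47·exp(−k·t) = 6.5 → t = ln(25.47/6.5)/k = 58960 s = 16.38 h.
Distance = v·t = 0.52·58960 = 30660 m = 30.66 km.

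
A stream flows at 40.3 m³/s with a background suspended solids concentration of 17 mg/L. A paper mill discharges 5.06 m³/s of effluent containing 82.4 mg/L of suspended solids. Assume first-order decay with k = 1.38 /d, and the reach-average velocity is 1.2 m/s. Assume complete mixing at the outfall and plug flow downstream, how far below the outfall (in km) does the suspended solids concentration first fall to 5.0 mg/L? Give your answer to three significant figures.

Flow-weighted average: C = (40.30·17.00 + 5.060·82.40) / 45.36 = 1102/45.36 = 24.30 mg/L.
Set 24.30·exp(−k·t) = 5.0 → t = ln(24.30/5.0)/k = 98980 s = 27.49 h.
Distance = v·t = 1.2·98980 = 118800 m = 118.8 km.

119 km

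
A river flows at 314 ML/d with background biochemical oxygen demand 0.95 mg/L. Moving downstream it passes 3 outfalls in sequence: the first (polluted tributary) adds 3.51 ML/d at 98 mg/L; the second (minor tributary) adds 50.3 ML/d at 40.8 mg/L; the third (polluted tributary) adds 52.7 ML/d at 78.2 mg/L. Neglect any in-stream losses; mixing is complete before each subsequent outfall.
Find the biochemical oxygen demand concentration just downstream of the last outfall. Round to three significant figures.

16.2 mg/L

Below outfall 1: Q → 317.5 ML/d, C = (314.0·0.9500 + 3.510·98.00)/317.5 = 2.023 mg/L.
Below outfall 2: Q → 367.8 ML/d, C = (317.5·2.023 + 50.30·40.80)/367.8 = 7.326 mg/L.
Below outfall 3: Q → 420.5 ML/d, C = (367.8·7.326 + 52.70·78.20)/420.5 = 16.21 mg/L.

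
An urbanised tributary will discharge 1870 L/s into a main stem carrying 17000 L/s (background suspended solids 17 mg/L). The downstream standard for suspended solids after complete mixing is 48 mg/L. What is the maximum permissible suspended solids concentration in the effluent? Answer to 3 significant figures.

330 mg/L

At the limit, (Qr·Cr + Qe·Cₑ)/(Qr + Qe) = 48:
Cₑ = (18870·48 − 17000·17.00) / 1870 = 329.8 mg/L.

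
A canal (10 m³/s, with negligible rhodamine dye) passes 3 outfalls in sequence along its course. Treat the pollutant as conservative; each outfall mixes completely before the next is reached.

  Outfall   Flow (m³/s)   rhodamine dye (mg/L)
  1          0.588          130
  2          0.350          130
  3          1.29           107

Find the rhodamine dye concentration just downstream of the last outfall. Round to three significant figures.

21.3 mg/L

Outfall 1: combined Q = 10.59 m³/s; C = (10.00·0 + 0.5880·130.0)/10.59 = 7.219 mg/L.
Outfall 2: combined Q = 10.94 m³/s; C = (10.59·7.219 + 0.3500·130.0)/10.94 = 11.15 mg/L.
Outfall 3: combined Q = 12.23 m³/s; C = (10.94·11.15 + 1.290·107.0)/12.23 = 21.26 mg/L.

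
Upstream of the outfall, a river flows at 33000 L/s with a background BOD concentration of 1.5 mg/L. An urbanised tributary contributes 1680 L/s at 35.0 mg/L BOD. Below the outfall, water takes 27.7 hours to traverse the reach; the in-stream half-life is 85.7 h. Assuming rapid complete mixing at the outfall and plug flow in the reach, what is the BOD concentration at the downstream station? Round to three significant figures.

Mixed concentration C = ΣQC/ΣQ = (33000·1.500 + 1680·35.00) / 34680 = 108300/34680 = 3.123 mg/L.
Half-life 85.7 h → k = ln 2 / 85.7 = 0.008088 h⁻¹ = 0.1941 d⁻¹.
Decay over the reach: 3.123·exp(−kt) = 3.123·0.7993 = 2.496 mg/L.

2.50 mg/L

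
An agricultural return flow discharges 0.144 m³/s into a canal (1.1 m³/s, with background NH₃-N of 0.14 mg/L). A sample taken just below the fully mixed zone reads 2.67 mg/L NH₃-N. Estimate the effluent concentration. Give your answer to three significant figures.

Mass balance: 1.100·0.1400 + 0.1440·Cₑ = 1.244·2.670
→ Cₑ = (1.244·2.670 − 1.100·0.1400) / 0.1440 = 22.00 mg/L.

22.0 mg/L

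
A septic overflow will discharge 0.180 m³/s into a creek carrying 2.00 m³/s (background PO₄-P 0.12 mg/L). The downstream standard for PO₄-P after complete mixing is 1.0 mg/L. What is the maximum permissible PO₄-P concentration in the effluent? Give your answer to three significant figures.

10.8 mg/L

At the limit, (Qr·Cr + Qe·Cₑ)/(Qr + Qe) = 1.0:
Cₑ = (2.180·1.0 − 2.000·0.1200) / 0.1800 = 10.78 mg/L.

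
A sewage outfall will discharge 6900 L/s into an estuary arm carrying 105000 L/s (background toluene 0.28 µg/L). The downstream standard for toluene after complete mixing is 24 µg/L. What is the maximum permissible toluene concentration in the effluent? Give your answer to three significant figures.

385 µg/L

At the limit, (Qr·Cr + Qe·Cₑ)/(Qr + Qe) = 24:
Cₑ = (111900·24 − 105000·0.2800) / 6900 = 385.0 µg/L.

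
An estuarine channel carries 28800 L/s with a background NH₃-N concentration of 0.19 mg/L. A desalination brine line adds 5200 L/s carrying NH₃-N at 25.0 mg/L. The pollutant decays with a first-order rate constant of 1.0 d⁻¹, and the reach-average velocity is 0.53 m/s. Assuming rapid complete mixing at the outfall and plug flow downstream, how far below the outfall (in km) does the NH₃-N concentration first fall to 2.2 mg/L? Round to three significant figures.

Conservation of mass: C = (28800·0.1900 + 5200·25.00) / 34000 = 135500/34000 = 3.984 mg/L.
Set 3.984·exp(−k·t) = 2.2 → t = ln(3.984/2.2)/k = 51320 s = 14.25 h.
Distance = v·t = 0.53·51320 = 27200 m = 27.20 km.

27.2 km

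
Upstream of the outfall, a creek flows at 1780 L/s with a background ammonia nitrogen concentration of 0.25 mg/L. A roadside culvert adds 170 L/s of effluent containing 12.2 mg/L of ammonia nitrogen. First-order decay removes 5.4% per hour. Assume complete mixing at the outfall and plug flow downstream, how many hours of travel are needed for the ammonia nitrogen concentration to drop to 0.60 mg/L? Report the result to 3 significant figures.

Conservation of mass: C = (1780·0.2500 + 170.0·12.20) / 1950 = 2519/1950 = 1.292 mg/L.
5.4%/h lost → k = −ln(1 − 0.054) = 0.05551 h⁻¹.
1.292·exp(−k·t) = 0.60 → t = ln(1.292/0.60)/k = 49730 s = 13.81 h.

13.8 h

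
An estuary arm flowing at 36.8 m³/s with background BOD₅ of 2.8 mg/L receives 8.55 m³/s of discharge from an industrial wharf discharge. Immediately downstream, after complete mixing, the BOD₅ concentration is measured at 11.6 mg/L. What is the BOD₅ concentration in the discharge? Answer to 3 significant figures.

Mass balance: 36.80·2.800 + 8.550·Cₑ = 45.35·11.60
→ Cₑ = (45.35·11.60 − 36.80·2.800) / 8.550 = 49.48 mg/L.

49.5 mg/L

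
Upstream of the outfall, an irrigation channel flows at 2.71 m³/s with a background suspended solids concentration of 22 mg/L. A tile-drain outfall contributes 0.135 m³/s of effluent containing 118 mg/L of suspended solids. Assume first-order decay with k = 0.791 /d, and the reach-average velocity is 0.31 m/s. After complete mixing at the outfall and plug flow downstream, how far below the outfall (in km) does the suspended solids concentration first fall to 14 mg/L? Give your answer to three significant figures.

21.7 km

Mixed concentration C = ΣQC/ΣQ = (2.710·22.00 + 0.1350·118.0) / 2.845 = 75.55/2.845 = 26.56 mg/L.
Set 26.56·exp(−k·t) = 14 → t = ln(26.56/14)/k = 69930 s = 19.42 h.
Distance = v·t = 0.31·69930 = 21680 m = 21.68 km.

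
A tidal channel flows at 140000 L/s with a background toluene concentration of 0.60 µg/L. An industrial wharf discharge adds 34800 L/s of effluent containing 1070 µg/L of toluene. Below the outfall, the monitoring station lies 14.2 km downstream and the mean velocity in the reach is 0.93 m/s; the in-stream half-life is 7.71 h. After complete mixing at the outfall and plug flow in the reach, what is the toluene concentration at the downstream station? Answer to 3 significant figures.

146 µg/L

Conservation of mass: C = (140000·0.6000 + 34800·1070) / 174800 = 37320000/174800 = 213.5 µg/L.
Travel time t = 14.2·1000 / 0.93 = 15270 s = 4.241 h.
Half-life 7.71 h → k = ln 2 / 7.71 = 0.08990 h⁻¹ = 2.158 d⁻¹.
Applying C = C₀e^(−kt): 213.5 × 0.6830 = 145.8 µg/L.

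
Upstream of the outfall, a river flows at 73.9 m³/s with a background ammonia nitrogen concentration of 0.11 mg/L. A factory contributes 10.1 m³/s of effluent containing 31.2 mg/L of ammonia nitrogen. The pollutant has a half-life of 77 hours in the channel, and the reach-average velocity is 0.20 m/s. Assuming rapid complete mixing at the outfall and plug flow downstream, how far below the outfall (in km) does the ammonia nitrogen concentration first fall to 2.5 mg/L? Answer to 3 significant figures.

Conservation of mass: C = (73.90·0.1100 + 10.10·31.20) / 84.00 = 323.2/84.00 = 3.848 mg/L.
Half-life 77 h → k = ln 2 / 77 = 0.009002 h⁻¹ = 0.2160 d⁻¹.
Set 3.848·exp(−k·t) = 2.5 → t = ln(3.848/2.5)/k = 172500 s = 47.91 h.
Distance = v·t = 0.20·172500 = 34500 m = 34.50 km.

34.5 km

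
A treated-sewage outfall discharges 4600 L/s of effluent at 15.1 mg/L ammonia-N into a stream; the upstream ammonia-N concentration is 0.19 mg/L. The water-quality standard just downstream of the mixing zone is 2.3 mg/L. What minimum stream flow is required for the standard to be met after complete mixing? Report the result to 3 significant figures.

Set C_mix = 2.3: (Q·0.1900 + 4600·15.10) / (Q + 4600) = 2.3
→ Q = 4600·(15.10 − 2.3)/(2.3 − 0.1900) = 27910 L/s.

27900 L/s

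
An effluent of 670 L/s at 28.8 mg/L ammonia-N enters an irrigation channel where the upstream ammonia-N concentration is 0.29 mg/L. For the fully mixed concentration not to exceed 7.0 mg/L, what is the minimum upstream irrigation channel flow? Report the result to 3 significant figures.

Set C_mix = 7.0: (Q·0.2900 + 670.0·28.80) / (Q + 670.0) = 7.0
→ Q = 670.0·(28.80 − 7.0)/(7.0 − 0.2900) = 2177 L/s.

2180 L/s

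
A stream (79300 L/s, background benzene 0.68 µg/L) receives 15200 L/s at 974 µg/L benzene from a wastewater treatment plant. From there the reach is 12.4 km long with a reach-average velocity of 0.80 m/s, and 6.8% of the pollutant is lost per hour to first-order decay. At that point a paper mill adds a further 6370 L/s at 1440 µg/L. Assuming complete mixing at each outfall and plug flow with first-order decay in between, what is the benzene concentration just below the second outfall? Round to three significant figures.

200 µg/L

Flow-weighted average: C = (79300·0.6800 + 15200·974.0) / 94500 = 14860000/94500 = 157.2 µg/L; combined flow 94500 L/s.
Travel time t = 12.4·1000 / 0.80 = 15500 s = 4.306 h.
6.8%/h lost → k = −ln(1 − 0.068) = 0.07042 h⁻¹.
Decay over the reach: 157.2·exp(−kt) = 157.2·0.7384 = 116.1 µg/L.
At the second outfall, C = (94500·116.1 + 6370·1440) / (94500 + 6370) = 199.7 µg/L.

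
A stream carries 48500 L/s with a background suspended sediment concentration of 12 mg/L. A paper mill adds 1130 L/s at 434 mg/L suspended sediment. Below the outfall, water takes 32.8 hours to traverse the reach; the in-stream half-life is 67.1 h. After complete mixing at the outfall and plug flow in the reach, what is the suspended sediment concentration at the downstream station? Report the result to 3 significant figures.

After mixing, C = (48500·12.00 + 1130·434.0) / 49630 = 1072000/49630 = 21.61 mg/L.
Half-life 67.1 h → k = ln 2 / 67.1 = 0.01033 h⁻¹ = 0.2479 d⁻¹.
After decay, C = 21.61 × e^(−kt) = 21.61 × 0.7126 = 15.40 mg/L.

15.4 mg/L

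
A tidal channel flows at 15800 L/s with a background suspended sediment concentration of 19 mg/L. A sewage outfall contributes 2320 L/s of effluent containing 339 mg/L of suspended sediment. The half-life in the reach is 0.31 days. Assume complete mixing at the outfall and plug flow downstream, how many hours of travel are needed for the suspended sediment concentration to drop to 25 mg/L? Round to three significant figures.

9.39 h

Conservation of mass: C = (15800·19.00 + 2320·339.0) / 18120 = 1087000/18120 = 59.97 mg/L.
Half-life 0.31 d → k = ln 2 / 0.31 = 2.236 d⁻¹.
59.97·exp(−k·t) = 25 → t = ln(59.97/25)/k = 33810 s = 9.392 h.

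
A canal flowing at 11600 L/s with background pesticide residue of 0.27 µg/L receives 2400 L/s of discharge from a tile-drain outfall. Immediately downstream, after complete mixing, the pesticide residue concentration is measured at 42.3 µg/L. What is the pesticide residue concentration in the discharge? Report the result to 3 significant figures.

Mass balance: 11600·0.2700 + 2400·Cₑ = 14000·42.30
→ Cₑ = (14000·42.30 − 11600·0.2700) / 2400 = 245.4 µg/L.

245 µg/L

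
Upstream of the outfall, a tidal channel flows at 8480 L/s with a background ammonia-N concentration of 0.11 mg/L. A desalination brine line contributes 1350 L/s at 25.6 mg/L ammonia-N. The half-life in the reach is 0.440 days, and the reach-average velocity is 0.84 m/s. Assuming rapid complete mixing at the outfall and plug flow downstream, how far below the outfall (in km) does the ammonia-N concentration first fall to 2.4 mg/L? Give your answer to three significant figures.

Mass balance: C = (8480·0.1100 + 1350·25.60) / 9830 = 35490/9830 = 3.611 mg/L.
Half-life 0.440 d → k = ln 2 / 0.440 = 1.575 d⁻¹.
Set 3.611·exp(−k·t) = 2.4 → t = ln(3.611/2.4)/k = 22400 s = 6.222 h.
Distance = v·t = 0.84·22400 = 18820 m = 18.82 km.

18.8 km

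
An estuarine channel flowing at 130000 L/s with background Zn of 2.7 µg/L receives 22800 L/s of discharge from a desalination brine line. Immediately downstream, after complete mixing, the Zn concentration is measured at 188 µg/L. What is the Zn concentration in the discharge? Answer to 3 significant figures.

Mass balance: 130000·2.700 + 22800·Cₑ = 152800·188.0
→ Cₑ = (152800·188.0 − 130000·2.700) / 22800 = 1245 µg/L.

1240 µg/L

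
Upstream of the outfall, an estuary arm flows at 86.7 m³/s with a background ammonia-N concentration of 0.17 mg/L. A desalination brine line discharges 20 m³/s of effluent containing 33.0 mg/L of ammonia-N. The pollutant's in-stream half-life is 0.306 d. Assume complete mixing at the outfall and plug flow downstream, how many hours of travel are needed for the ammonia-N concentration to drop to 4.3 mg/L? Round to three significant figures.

4.09 h

Flow-weighted average: C = (86.70·0.1700 + 20.00·33.00) / 106.7 = 674.7/106.7 = 6.324 mg/L.
Half-life 0.306 d → k = ln 2 / 0.306 = 2.265 d⁻¹.
6.324·exp(−k·t) = 4.3 → t = ln(6.324/4.3)/k = 14710 s = 4.086 h.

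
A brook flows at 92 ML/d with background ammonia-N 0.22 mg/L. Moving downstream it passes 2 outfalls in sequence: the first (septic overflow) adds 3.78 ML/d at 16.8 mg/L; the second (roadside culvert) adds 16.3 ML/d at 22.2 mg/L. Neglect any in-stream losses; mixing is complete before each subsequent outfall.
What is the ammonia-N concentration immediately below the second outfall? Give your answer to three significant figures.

After outfall 1: Q = 92.00 + 3.780 = 95.78 ML/d; C = (92.00·0.2200 + 3.780·16.80)/95.78 = 0.8743 mg/L.
After outfall 2: Q = 95.78 + 16.30 = 112.1 ML/d; C = (95.78·0.8743 + 16.30·22.20)/112.1 = 3.976 mg/L.

3.98 mg/L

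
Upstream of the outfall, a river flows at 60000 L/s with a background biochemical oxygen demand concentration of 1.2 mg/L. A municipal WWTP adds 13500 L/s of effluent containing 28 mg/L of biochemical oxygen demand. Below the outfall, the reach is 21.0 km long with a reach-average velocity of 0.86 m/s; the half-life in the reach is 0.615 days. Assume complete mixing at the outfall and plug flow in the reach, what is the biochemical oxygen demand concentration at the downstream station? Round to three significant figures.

After mixing, C = (60000·1.200 + 13500·28.00) / 73500 = 450000/73500 = 6.122 mg/L.
Travel time t = 21.0·1000 / 0.86 = 24420 s = 6.783 h.
Half-life 0.615 d → k = ln 2 / 0.615 = 1.127 d⁻¹.
Decay over the reach: 6.122·exp(−kt) = 6.122·0.7272 = 4.452 mg/L.

4.45 mg/L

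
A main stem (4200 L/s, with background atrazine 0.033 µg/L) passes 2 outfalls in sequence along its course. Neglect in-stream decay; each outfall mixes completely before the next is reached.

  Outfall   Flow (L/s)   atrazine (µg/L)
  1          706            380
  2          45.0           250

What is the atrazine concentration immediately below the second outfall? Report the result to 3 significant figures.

56.5 µg/L

After outfall 1: Q = 4200 + 706.0 = 4906 L/s; C = (4200·0.03300 + 706.0·380.0)/4906 = 54.71 µg/L.
After outfall 2: Q = 4906 + 45.00 = 4951 L/s; C = (4906·54.71 + 45.00·250.0)/4951 = 56.49 µg/L.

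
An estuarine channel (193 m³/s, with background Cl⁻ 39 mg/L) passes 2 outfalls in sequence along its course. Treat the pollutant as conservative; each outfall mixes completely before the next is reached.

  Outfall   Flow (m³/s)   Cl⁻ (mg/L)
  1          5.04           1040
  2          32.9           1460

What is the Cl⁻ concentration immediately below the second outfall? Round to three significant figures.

263 mg/L

After outfall 1: Q = 193.0 + 5.040 = 198.0 m³/s; C = (193.0·39.00 + 5.040·1040)/198.0 = 64.47 mg/L.
After outfall 2: Q = 198.0 + 32.90 = 230.9 m³/s; C = (198.0·64.47 + 32.90·1460)/230.9 = 263.3 mg/L.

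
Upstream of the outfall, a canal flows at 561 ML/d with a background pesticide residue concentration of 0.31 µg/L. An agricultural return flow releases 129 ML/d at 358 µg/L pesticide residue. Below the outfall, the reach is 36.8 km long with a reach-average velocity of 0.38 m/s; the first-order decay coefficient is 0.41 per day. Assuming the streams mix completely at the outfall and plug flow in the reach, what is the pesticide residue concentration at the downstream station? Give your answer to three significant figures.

Conservation of mass: C = (561.0·0.3100 + 129.0·358.0) / 690.0 = 46360/690.0 = 67.18 µg/L.
Travel time t = 36.8·1000 / 0.38 = 96840 s = 26.90 h.
Applying C = C₀e^(−kt): 67.18 × 0.6316 = 42.43 µg/L.

42.4 µg/L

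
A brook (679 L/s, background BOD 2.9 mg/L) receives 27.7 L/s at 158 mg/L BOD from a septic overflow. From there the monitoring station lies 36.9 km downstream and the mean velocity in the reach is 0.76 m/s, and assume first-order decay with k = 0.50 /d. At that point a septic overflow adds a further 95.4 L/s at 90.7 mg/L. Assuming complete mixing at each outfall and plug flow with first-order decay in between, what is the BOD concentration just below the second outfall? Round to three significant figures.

Conservation of mass: C = (679.0·2.900 + 27.70·158.0) / 706.7 = 6346/706.7 = 8.979 mg/L; combined flow 706.7 L/s.
Travel time t = 36.9·1000 / 0.76 = 48550 s = 13.49 h.
Decay over the reach: 8.979·exp(−kt) = 8.979·0.7550 = 6.780 mg/L.
Second outfall: C = (706.7·6.780 + 95.40·90.70)/802.1 = 16.76 mg/L.

16.8 mg/L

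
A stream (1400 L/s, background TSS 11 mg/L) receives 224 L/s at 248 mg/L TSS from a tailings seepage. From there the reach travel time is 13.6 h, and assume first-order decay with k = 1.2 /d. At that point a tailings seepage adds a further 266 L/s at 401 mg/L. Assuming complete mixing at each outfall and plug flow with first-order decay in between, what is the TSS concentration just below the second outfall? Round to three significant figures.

75.5 mg/L

After mixing, C = (1400·11.00 + 224.0·248.0) / 1624 = 70950/1624 = 43.69 mg/L; combined flow 1624 L/s.
Applying C = C₀e^(−kt): 43.69 × 0.5066 = 22.13 mg/L.
At the second outfall, C = (1624·22.13 + 266.0·401.0) / (1624 + 266.0) = 75.46 mg/L.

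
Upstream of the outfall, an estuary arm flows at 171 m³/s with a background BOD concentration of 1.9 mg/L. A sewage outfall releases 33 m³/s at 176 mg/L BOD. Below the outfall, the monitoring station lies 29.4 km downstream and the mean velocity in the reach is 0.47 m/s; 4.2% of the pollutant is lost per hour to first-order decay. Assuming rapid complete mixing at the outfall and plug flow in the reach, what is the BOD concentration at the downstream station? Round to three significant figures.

14.3 mg/L

After mixing, C = (171.0·1.900 + 33.00·176.0) / 204.0 = 6133/204.0 = 30.06 mg/L.
Travel time t = 29.4·1000 / 0.47 = 62550 s = 17.38 h.
4.2%/h lost → k = −ln(1 − 0.042) = 0.04291 h⁻¹.
First-order decay: C = 30.06·exp(−k·t) = 30.06·0.4745 = 14.26 mg/L.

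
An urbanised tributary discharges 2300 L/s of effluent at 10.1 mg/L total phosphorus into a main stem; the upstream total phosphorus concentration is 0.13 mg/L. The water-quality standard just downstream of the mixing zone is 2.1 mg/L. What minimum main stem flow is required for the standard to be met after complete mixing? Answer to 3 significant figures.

9340 L/s

Set C_mix = 2.1: (Q·0.1300 + 2300·10.10) / (Q + 2300) = 2.1
→ Q = 2300·(10.10 − 2.1)/(2.1 − 0.1300) = 9340 L/s.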